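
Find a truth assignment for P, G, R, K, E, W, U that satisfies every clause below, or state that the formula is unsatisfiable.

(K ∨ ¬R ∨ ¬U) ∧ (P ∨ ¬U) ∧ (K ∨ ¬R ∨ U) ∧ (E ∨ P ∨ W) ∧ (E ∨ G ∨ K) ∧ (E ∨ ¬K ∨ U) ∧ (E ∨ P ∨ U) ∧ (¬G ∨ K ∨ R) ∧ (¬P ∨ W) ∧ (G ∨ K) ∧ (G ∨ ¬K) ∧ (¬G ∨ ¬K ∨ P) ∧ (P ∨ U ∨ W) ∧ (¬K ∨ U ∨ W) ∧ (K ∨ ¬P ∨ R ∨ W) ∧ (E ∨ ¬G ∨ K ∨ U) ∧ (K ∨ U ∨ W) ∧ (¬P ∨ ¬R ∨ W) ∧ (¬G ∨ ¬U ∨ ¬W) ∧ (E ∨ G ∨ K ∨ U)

Set P = True.
  then (¬P ∨ W) forces W = True.
Try G = False:
  (G ∨ K) forces K = True.
  clause (G ∨ ¬K) is falsified — backtrack.
So G = True.
  then (¬G ∨ ¬U ∨ ¬W) forces U = False.
Set R = False.
  then (¬G ∨ K ∨ R) forces K = True.
  then (E ∨ ¬K ∨ U) forces E = True.
All clauses satisfied.

P: True, G: True, R: False, K: True, E: True, W: True, U: False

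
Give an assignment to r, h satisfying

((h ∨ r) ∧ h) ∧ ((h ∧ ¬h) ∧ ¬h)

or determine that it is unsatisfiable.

Case h = True: the conjunct ¬h is False.
Case h = False: the conjunct h is False.
Both cases fail — unsatisfiable.

No satisfying assignment exists.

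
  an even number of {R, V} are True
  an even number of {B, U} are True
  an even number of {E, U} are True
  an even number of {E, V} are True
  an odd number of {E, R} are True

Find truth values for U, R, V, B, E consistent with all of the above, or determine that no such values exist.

UNSATISFIABLE

Adding constraints 1, 4, 5 mod 2: every variable appears an even number of times on the left, so the left side is 0.
But the right sides sum to 1 (mod 2). 0 ≠ 1 — the system is inconsistent.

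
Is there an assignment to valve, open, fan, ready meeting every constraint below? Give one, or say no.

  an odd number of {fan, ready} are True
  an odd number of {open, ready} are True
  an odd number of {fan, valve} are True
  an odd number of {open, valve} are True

valve = True, open = False, fan = False, ready = True

{fan, ready}: 1 true → odd ✓
{open, ready}: 1 true → odd ✓
{fan, valve}: 1 true → odd ✓
{open, valve}: 1 true → odd ✓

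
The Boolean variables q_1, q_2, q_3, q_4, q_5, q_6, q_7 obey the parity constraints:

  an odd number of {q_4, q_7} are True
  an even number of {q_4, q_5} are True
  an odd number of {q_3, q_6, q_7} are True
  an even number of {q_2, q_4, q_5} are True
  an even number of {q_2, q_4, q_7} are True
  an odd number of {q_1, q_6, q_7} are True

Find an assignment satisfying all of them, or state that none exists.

The formula is unsatisfiable.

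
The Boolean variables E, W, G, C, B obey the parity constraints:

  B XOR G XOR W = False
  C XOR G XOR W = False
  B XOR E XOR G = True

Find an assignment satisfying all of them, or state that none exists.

E: True; W: False; G: False; C: False; B: False

B XOR G XOR W = F XOR F XOR F = False ✓
C XOR G XOR W = F XOR F XOR F = False ✓
B XOR E XOR G = F XOR T XOR F = True ✓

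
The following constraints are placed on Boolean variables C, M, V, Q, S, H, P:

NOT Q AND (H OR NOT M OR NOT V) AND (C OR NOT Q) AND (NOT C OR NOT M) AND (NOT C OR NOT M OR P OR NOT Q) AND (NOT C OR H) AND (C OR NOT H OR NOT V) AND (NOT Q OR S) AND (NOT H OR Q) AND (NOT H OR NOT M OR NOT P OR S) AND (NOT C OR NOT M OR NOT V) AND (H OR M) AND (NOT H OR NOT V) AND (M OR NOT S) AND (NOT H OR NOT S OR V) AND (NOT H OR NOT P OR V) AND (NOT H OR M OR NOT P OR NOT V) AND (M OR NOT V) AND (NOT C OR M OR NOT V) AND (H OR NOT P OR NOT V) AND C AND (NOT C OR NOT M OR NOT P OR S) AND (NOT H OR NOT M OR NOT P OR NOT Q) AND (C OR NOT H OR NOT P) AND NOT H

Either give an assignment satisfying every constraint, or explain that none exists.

Unsatisfiable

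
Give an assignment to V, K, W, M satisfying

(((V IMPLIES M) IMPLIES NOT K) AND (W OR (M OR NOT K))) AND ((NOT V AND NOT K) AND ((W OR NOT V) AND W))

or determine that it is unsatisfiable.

V=F, K=F, W=T, M=T

  ((V IMPLIES M) IMPLIES NOT K) AND (W OR (M OR NOT K)) = True
    (V IMPLIES M) IMPLIES NOT K = True
      V IMPLIES M = True
      NOT K = True
    W OR (M OR NOT K) = True
      M OR NOT K = True
        NOT K = True
  (NOT V AND NOT K) AND ((W OR NOT V) AND W) = True
    NOT V AND NOT K = True
      NOT V = True
      NOT K = True
    (W OR NOT V) AND W = True
      W OR NOT V = True
        NOT V = True
Both conjuncts True, so the formula holds.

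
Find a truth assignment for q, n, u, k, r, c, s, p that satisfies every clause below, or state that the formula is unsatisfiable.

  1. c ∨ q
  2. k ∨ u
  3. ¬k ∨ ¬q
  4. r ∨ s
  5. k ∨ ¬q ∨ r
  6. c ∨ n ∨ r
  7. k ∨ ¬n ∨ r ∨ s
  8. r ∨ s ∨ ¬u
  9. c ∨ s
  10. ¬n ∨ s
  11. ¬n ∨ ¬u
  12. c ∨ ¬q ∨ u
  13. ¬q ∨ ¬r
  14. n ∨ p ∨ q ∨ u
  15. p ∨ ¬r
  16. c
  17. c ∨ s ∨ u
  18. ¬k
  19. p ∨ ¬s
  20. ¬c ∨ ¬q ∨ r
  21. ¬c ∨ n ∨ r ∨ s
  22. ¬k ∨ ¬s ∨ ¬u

q=F, n=F, u=T, k=F, r=T, c=T, s=F, p=T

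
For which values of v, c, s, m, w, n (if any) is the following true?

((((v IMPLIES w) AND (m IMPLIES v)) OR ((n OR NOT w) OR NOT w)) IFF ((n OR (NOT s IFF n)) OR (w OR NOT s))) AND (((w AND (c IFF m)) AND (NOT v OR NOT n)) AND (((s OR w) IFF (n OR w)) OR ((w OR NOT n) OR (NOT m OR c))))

v = False, c = True, s = True, m = True, w = True, n = True

  (((v IMPLIES w) AND (m IMPLIES v)) OR ((n OR NOT w) OR NOT w)) IFF ((n OR (NOT s IFF n)) OR (w OR NOT s)) = True
    ((v IMPLIES w) AND (m IMPLIES v)) OR ((n OR NOT w) OR NOT w) = True
      (v IMPLIES w) AND (m IMPLIES v) = False
        v IMPLIES w = True
        m IMPLIES v = False
      (n OR NOT w) OR NOT w = True
        n OR NOT w = True
          NOT w = False
        NOT w = False
    (n OR (NOT s IFF n)) OR (w OR NOT s) = True
      n OR (NOT s IFF n) = True
        NOT s IFF n = False
          NOT s = False
      w OR NOT s = True
        NOT s = False
  ((w AND (c IFF m)) AND (NOT v OR NOT n)) AND (((s OR w) IFF (n OR w)) OR ((w OR NOT n) OR (NOT m OR c))) = True
    (w AND (c IFF m)) AND (NOT v OR NOT n) = True
      w AND (c IFF m) = True
        c IFF m = True
      NOT v OR NOT n = True
        NOT v = True
        NOT n = False
    ((s OR w) IFF (n OR w)) OR ((w OR NOT n) OR (NOT m OR c)) = True
      (s OR w) IFF (n OR w) = True
        s OR w = True
        n OR w = True
      (w OR NOT n) OR (NOT m OR c) = True
        w OR NOT n = True
          NOT n = False
        NOT m OR c = True
          NOT m = False
Both conjuncts True, so the formula holds.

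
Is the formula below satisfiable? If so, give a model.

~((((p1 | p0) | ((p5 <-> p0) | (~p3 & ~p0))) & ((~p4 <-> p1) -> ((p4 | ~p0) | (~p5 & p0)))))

p0: True, p1: True, p3: False, p4: False, p5: True

  ~((((p1 | p0) | ((p5 <-> p0) | (~p3 & ~p0))) & ((~p4 <-> p1) -> ((p4 | ~p0) | (~p5 & p0))))) = True
    ((p1 | p0) | ((p5 <-> p0) | (~p3 & ~p0))) & ((~p4 <-> p1) -> ((p4 | ~p0) | (~p5 & p0))) = False
      (p1 | p0) | ((p5 <-> p0) | (~p3 & ~p0)) = True
        p1 | p0 = True
        (p5 <-> p0) | (~p3 & ~p0) = True
          p5 <-> p0 = True
          ~p3 & ~p0 = False
            ~p3 = True
            ~p0 = False
      (~p4 <-> p1) -> ((p4 | ~p0) | (~p5 & p0)) = False
        ~p4 <-> p1 = True
          ~p4 = True
        (p4 | ~p0) | (~p5 & p0) = False
          p4 | ~p0 = False
            ~p0 = False
          ~p5 & p0 = False
            ~p5 = False
The formula evaluates to True.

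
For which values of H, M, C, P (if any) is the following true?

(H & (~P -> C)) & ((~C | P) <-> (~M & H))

H=T, M=F, C=T, P=T

  H & (~P -> C) = True
    ~P -> C = True
      ~P = False
  (~C | P) <-> (~M & H) = True
    ~C | P = True
      ~C = False
    ~M & H = True
      ~M = True
Both conjuncts True, so the formula holds.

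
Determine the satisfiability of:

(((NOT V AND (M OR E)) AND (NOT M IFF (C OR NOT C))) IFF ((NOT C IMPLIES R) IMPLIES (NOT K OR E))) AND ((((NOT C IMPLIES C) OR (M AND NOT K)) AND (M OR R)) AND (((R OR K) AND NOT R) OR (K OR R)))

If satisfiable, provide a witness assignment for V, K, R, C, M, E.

V = False, K = False, R = True, C = True, M = False, E = True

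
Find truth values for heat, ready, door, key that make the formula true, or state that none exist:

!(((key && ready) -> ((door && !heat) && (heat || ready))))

heat=T; ready=T; door=T; key=T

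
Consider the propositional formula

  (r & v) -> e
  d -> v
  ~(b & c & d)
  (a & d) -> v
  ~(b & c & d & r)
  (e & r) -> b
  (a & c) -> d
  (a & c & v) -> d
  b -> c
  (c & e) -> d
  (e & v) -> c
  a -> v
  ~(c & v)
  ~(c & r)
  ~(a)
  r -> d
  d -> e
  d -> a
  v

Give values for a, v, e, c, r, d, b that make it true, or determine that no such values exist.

Unit clause (v) forces v = True.
In (~c | ~v) only ~c is left, so c = False.
Unit clause (~a) forces a = False.
In (c | ~e | ~v) only ~e is left, so e = False.
In (~b | c) only ~b is left, so b = False.
In (a | ~d) only ~d is left, so d = False.
In (e | ~r | ~v) only ~r is left, so r = False.
All clauses satisfied.

a=F, v=T, e=F, c=F, r=F, d=F, b=F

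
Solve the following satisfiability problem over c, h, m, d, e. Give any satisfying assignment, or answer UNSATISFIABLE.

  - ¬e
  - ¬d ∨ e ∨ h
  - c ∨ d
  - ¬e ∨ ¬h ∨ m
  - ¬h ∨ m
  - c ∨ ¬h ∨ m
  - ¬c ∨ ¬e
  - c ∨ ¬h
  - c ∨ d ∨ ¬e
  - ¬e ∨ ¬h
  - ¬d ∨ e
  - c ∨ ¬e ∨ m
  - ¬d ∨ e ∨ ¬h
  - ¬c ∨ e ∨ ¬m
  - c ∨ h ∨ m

Unit clause (¬e) forces e = False.
In (¬d ∨ e) only ¬d is left, so d = False.
In (c ∨ d) only c is left, so c = True.
In (¬c ∨ e ∨ ¬m) only ¬m is left, so m = False.
In (¬h ∨ m) only ¬h is left, so h = False.
All clauses satisfied.

c = True, h = False, m = False, d = False, e = False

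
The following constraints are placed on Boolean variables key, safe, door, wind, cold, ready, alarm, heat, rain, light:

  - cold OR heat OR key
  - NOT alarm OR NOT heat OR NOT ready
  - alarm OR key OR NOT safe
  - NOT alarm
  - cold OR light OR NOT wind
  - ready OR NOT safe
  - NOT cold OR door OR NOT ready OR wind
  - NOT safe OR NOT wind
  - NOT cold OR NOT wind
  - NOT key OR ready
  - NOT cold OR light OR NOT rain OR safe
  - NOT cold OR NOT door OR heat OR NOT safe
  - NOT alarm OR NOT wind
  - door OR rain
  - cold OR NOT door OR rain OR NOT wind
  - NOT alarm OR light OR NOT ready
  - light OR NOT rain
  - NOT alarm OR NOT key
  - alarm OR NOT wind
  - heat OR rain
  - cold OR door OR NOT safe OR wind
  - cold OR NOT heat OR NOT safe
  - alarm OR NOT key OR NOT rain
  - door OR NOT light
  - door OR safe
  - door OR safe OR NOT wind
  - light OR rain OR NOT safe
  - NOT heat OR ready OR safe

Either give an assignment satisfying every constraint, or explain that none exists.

Unit clause (NOT alarm) forces alarm = False.
In (alarm OR NOT wind) only NOT wind is left, so wind = False.
Set key = True.
  then (NOT key OR ready) forces ready = True.
  then (alarm OR NOT key OR NOT rain) forces rain = False.
  then (door OR rain) forces door = True.
  then (heat OR rain) forces heat = True.
Set safe = False.
Set cold = True.
Set light = False.
All clauses satisfied.

key = True; safe = False; door = True; wind = False; cold = True; ready = True; alarm = False; heat = True; rain = False; light = False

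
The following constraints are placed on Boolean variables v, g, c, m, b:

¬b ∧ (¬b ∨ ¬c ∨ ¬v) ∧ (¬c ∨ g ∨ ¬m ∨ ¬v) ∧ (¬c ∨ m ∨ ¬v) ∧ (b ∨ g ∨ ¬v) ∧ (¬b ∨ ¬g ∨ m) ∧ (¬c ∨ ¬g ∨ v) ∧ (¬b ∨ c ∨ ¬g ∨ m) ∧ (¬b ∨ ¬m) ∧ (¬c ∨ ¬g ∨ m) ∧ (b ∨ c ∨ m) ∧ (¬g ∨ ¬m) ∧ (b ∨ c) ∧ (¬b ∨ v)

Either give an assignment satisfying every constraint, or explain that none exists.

Unit clause (¬b) forces b = False.
In (b ∨ c) only c is left, so c = True.
Try v = True:
  (¬c ∨ m ∨ ¬v) forces m = True.
  (¬c ∨ g ∨ ¬m ∨ ¬v) forces g = True.
  clause (¬g ∨ ¬m) is falsified — backtrack.
So v = False.
  then (¬c ∨ ¬g ∨ v) forces g = False.
Set m = True.
All clauses satisfied.

v = False, g = False, c = True, m = True, b = False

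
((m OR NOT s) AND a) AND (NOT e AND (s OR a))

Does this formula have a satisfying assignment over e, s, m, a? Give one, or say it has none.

e = False, s = True, m = True, a = True

  (m OR NOT s) AND a = True
    m OR NOT s = True
      NOT s = False
  NOT e AND (s OR a) = True
    NOT e = True
    s OR a = True
Both conjuncts True, so the formula holds.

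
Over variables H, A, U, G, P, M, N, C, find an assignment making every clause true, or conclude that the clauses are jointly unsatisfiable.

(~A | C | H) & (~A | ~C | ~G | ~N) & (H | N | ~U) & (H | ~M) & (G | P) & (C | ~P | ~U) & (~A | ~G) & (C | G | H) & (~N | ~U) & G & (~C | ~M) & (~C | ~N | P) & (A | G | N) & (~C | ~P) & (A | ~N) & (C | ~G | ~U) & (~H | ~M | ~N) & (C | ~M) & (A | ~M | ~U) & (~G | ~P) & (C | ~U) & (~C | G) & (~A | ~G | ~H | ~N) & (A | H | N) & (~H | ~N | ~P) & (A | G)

H: True, A: False, U: False, G: True, P: False, M: False, N: False, C: False

Unit clause (G) forces G = True.
In (~G | ~P) only ~P is left, so P = False.
In (~A | ~G) only ~A is left, so A = False.
In (A | ~N) only ~N is left, so N = False.
In (A | H | N) only H is left, so H = True.
Set U = False.
Try M = True:
  (~C | ~M) forces C = False.
  clause (C | ~M) is falsified — backtrack.
So M = False.
Set C = False.
All clauses satisfied.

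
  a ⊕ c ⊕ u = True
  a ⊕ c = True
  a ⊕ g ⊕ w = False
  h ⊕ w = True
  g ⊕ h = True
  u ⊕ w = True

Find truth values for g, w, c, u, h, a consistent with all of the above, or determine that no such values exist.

g: True, w: True, c: True, u: False, h: False, a: False

a ⊕ c ⊕ u = F ⊕ T ⊕ F = True ✓
a ⊕ c = F ⊕ T = True ✓
a ⊕ g ⊕ w = F ⊕ T ⊕ T = False ✓
h ⊕ w = F ⊕ T = True ✓
g ⊕ h = T ⊕ F = True ✓
u ⊕ w = F ⊕ T = True ✓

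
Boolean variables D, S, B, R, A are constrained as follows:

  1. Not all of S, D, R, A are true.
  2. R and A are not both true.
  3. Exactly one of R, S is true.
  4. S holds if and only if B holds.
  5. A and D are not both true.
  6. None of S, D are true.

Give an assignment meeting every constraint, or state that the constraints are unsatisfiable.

D=F, S=F, B=F, R=T, A=F

  (1) {S, D, R, A}: 1/4 true — not all ✓
  (2) R=T, A=F — not both ✓
  (3) {R, S}: 1 true — exactly one ✓
  (4) S=F, B=F — same ✓
  (5) A=F, D=F — not both ✓
  (6) {S, D}: 0 true — none ✓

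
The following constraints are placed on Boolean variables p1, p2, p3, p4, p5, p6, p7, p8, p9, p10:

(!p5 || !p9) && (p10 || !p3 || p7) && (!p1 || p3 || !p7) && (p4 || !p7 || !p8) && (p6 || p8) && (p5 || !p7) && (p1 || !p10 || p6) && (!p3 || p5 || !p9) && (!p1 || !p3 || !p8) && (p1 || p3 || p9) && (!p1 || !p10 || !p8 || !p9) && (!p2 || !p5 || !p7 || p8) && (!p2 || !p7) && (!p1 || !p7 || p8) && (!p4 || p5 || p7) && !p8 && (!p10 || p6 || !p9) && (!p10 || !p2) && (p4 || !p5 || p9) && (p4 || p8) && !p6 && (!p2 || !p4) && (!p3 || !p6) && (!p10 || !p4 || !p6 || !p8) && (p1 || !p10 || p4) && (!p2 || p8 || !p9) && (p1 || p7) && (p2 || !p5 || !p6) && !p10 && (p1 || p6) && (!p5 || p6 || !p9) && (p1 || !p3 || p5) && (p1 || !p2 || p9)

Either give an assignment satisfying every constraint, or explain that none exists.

Case p6 = True:
  Clause (!p6) is falsified — contradiction.
Case p6 = False:
  (p6 || p8) forces p8 = True.
  Clause (!p8) is falsified — contradiction.
Both cases fail, so the formula is unsatisfiable.

The formula is unsatisfiable.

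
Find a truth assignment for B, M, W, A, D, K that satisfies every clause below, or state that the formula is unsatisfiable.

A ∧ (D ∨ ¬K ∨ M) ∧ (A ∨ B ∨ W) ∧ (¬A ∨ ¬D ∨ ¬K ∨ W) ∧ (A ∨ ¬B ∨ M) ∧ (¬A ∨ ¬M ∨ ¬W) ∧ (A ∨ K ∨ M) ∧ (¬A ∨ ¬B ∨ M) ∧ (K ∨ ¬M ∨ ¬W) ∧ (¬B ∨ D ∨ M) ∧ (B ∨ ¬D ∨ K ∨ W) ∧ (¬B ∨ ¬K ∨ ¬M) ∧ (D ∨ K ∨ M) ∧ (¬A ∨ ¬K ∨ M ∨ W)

Unit clause (A) forces A = True.
Set B = False.
Set M = False.
Set W = True.
Try D = False:
  (D ∨ ¬K ∨ M) forces K = False.
  clause (D ∨ K ∨ M) is falsified — backtrack.
So D = True.
Set K = True.
All clauses satisfied.

B = False, M = False, W = True, A = True, D = True, K = True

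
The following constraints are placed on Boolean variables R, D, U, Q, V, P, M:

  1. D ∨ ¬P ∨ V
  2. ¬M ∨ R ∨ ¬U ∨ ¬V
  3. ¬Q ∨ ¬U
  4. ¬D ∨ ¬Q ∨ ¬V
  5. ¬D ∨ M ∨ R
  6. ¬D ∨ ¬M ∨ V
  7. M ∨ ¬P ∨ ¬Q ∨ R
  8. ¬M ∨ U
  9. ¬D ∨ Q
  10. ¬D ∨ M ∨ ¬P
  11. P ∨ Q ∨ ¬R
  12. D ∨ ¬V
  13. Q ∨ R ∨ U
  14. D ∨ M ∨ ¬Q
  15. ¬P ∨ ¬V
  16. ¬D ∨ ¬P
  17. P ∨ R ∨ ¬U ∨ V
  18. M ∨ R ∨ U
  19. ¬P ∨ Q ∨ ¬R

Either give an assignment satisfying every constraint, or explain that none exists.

Set R = True.
Set D = True.
  then (¬D ∨ Q) forces Q = True.
  then (¬D ∨ ¬P) forces P = False.
  then (¬Q ∨ ¬U) forces U = False.
  then (¬D ∨ ¬Q ∨ ¬V) forces V = False.
  then (¬D ∨ ¬M ∨ V) forces M = False.
All clauses satisfied.

R = True, D = True, U = False, Q = True, V = False, P = False, M = False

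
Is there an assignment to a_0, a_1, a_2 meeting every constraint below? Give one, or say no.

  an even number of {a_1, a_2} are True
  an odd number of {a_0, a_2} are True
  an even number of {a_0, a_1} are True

Adding constraints 1, 2, 3 mod 2: every variable appears an even number of times on the left, so the left side is 0.
But the right sides sum to 1 (mod 2). 0 ≠ 1 — the system is inconsistent.

No satisfying assignment exists.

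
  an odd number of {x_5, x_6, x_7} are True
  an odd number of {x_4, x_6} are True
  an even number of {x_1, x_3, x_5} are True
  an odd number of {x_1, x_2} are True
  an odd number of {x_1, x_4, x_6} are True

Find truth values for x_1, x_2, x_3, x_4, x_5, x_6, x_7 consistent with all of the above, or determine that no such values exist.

x_1: False; x_2: True; x_3: True; x_4: False; x_5: True; x_6: True; x_7: True

{x_5, x_6, x_7}: 3 true → odd ✓
{x_4, x_6}: 1 true → odd ✓
{x_1, x_3, x_5}: 2 true → even ✓
{x_1, x_2}: 1 true → odd ✓
{x_1, x_4, x_6}: 1 true → odd ✓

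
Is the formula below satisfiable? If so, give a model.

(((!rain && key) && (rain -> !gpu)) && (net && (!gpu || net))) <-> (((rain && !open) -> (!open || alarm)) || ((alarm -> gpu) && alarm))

rain = False, gpu = True, key = True, open = False, net = True, alarm = False

  (((!rain && key) && (rain -> !gpu)) && (net && (!gpu || net))) <-> (((rain && !open) -> (!open || alarm)) || ((alarm -> gpu) && alarm)) = True
    ((!rain && key) && (rain -> !gpu)) && (net && (!gpu || net)) = True
      (!rain && key) && (rain -> !gpu) = True
        !rain && key = True
          !rain = True
        rain -> !gpu = True
          !gpu = False
      net && (!gpu || net) = True
        !gpu || net = True
          !gpu = False
    ((rain && !open) -> (!open || alarm)) || ((alarm -> gpu) && alarm) = True
      (rain && !open) -> (!open || alarm) = True
        rain && !open = False
          !open = True
        !open || alarm = True
          !open = True
      (alarm -> gpu) && alarm = False
        alarm -> gpu = True
The formula evaluates to True.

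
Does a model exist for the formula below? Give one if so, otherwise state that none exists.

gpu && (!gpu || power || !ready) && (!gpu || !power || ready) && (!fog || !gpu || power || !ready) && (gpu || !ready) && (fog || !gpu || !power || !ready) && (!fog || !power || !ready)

Unit clause (gpu) forces gpu = True.
Set ready = False.
  then (!gpu || !power || ready) forces power = False.
Set fog = True.
Check each clause:
  (gpu): gpu holds.
  (!gpu || power || !ready): !ready holds.
  (!gpu || !power || ready): !power holds.
  (!fog || !gpu || power || !ready): !ready holds.
  (gpu || !ready): gpu holds.
  (fog || !gpu || !power || !ready): fog holds.
  (!fog || !power || !ready): !power holds.
All clauses satisfied.

ready=F, power=F, gpu=T, fog=T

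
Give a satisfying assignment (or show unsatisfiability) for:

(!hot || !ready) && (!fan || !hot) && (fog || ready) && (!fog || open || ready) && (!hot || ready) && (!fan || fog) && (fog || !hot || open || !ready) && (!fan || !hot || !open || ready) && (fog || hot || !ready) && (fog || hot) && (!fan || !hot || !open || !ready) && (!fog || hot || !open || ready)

Set fan = True.
  then (!fan || !hot) forces hot = False.
  then (!fan || fog) forces fog = True.
Try ready = False:
  (!fog || open || ready) forces open = True.
  clause (!fog || hot || !open || ready) is falsified — backtrack.
So ready = True.
Set open = True.
All clauses satisfied.

fan = True, fog = True, hot = False, ready = True, open = True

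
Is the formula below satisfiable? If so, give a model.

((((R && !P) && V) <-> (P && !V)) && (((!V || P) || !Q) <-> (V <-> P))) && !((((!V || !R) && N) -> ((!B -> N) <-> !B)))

B = True; P = False; N = True; V = False; Q = False; R = False

  (((R && !P) && V) <-> (P && !V)) && (((!V || P) || !Q) <-> (V <-> P)) = True
    ((R && !P) && V) <-> (P && !V) = True
      (R && !P) && V = False
        R && !P = False
          !P = True
      P && !V = False
        !V = True
    ((!V || P) || !Q) <-> (V <-> P) = True
      (!V || P) || !Q = True
        !V || P = True
          !V = True
        !Q = True
      V <-> P = True
  !((((!V || !R) && N) -> ((!B -> N) <-> !B))) = True
    ((!V || !R) && N) -> ((!B -> N) <-> !B) = False
      (!V || !R) && N = True
        !V || !R = True
          !V = True
          !R = True
      (!B -> N) <-> !B = False
        !B -> N = True
          !B = False
        !B = False
Both conjuncts True, so the formula holds.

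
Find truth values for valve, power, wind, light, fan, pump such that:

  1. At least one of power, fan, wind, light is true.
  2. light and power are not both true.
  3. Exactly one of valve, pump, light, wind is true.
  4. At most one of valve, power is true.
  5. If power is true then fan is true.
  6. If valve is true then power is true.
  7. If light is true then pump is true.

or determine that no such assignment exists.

valve=F, power=F, wind=T, light=F, fan=T, pump=F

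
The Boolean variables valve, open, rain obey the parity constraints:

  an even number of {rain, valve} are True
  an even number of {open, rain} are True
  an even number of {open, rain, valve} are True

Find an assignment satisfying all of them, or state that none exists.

valve: False, open: False, rain: False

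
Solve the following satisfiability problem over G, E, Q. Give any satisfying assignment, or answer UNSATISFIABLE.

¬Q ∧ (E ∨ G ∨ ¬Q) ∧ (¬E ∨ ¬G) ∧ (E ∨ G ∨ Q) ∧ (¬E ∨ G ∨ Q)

Unit clause (¬Q) forces Q = False.
Try G = False:
  (E ∨ G ∨ Q) forces E = True.
  clause (¬E ∨ G ∨ Q) is falsified — backtrack.
So G = True.
  then (¬E ∨ ¬G) forces E = False.
All clauses satisfied.

G = True, E = False, Q = False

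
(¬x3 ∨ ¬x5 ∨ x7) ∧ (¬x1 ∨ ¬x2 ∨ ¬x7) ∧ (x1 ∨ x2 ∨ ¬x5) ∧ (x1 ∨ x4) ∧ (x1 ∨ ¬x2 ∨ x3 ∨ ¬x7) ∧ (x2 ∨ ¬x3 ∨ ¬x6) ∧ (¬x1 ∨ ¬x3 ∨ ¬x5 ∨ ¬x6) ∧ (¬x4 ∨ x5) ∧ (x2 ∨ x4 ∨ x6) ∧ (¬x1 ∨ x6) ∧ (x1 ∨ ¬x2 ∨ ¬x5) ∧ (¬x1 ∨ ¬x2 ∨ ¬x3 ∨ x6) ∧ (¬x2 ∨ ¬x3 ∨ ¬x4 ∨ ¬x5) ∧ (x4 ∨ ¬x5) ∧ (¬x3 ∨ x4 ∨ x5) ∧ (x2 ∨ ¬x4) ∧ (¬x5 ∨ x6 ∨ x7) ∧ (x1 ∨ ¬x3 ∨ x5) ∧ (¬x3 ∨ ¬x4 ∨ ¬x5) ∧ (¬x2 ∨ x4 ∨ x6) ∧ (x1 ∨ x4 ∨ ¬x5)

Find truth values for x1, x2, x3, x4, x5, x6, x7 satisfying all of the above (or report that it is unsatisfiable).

Try x1 = False:
  (x1 ∨ x4) forces x4 = True.
  (¬x4 ∨ x5) forces x5 = True.
  (x1 ∨ x2 ∨ ¬x5) forces x2 = True.
  clause (x1 ∨ ¬x2 ∨ ¬x5) is falsified — backtrack.
So x1 = True.
  then (¬x1 ∨ x6) forces x6 = True.
Set x2 = False.
  then (x2 ∨ ¬x3 ∨ ¬x6) forces x3 = False.
  then (x2 ∨ ¬x4) forces x4 = False.
  then (x4 ∨ ¬x5) forces x5 = False.
Set x7 = True.
All clauses satisfied.

x1 = True; x2 = False; x3 = False; x4 = False; x5 = False; x6 = True; x7 = True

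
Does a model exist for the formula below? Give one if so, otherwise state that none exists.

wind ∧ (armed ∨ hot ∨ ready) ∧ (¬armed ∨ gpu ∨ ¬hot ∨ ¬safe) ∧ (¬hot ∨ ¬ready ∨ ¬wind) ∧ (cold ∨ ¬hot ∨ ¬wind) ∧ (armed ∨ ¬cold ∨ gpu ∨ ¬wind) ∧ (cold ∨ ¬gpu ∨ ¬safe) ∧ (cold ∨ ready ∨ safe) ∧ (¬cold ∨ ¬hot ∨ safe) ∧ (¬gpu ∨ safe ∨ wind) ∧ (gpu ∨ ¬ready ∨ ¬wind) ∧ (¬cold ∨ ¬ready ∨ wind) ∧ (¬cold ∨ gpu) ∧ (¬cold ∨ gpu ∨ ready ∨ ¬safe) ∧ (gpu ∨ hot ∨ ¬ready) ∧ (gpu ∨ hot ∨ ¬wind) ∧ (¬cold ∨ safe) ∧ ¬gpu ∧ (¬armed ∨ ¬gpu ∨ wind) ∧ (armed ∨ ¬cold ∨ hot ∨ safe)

Case wind = True:
  (¬gpu) forces gpu = False.
  (gpu ∨ ¬ready ∨ ¬wind) forces ready = False.
  (¬cold ∨ gpu) forces cold = False.
  (cold ∨ ¬hot ∨ ¬wind) forces hot = False.
  Clause (gpu ∨ hot ∨ ¬wind) is falsified — contradiction.
Case wind = False:
  Clause (wind) is falsified — contradiction.
Both cases fail, so the formula is unsatisfiable.

UNSATISFIABLE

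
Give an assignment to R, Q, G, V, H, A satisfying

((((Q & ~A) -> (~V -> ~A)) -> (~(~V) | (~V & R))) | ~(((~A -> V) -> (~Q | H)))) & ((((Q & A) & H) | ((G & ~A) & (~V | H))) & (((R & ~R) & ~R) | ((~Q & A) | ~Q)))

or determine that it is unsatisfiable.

R=T; Q=F; G=T; V=F; H=T; A=F

  (((Q & ~A) -> (~V -> ~A)) -> (~(~V) | (~V & R))) | ~(((~A -> V) -> (~Q | H))) = True
    ((Q & ~A) -> (~V -> ~A)) -> (~(~V) | (~V & R)) = True
      (Q & ~A) -> (~V -> ~A) = True
        Q & ~A = False
          ~A = True
        ~V -> ~A = True
          ~V = True
          ~A = True
      ~(~V) | (~V & R) = True
        ~(~V) = False
          ~V = True
        ~V & R = True
          ~V = True
    ~(((~A -> V) -> (~Q | H))) = False
      (~A -> V) -> (~Q | H) = True
        ~A -> V = False
          ~A = True
        ~Q | H = True
          ~Q = True
  (((Q & A) & H) | ((G & ~A) & (~V | H))) & (((R & ~R) & ~R) | ((~Q & A) | ~Q)) = True
    ((Q & A) & H) | ((G & ~A) & (~V | H)) = True
      (Q & A) & H = False
        Q & A = False
      (G & ~A) & (~V | H) = True
        G & ~A = True
          ~A = True
        ~V | H = True
          ~V = True
    ((R & ~R) & ~R) | ((~Q & A) | ~Q) = True
      (R & ~R) & ~R = False
        R & ~R = False
          ~R = False
        ~R = False
      (~Q & A) | ~Q = True
        ~Q & A = False
          ~Q = True
        ~Q = True
Both conjuncts True, so the formula holds.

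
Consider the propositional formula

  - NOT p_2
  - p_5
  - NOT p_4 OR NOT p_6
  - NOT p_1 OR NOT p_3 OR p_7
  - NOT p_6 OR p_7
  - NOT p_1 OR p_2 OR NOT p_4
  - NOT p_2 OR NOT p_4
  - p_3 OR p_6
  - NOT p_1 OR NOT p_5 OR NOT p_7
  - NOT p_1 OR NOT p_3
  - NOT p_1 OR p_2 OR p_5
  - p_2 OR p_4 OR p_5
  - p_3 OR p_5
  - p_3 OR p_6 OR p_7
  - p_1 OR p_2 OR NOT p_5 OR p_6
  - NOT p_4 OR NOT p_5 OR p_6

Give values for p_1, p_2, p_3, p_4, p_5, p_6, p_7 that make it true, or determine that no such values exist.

p_1 = False, p_2 = False, p_3 = False, p_4 = False, p_5 = True, p_6 = True, p_7 = True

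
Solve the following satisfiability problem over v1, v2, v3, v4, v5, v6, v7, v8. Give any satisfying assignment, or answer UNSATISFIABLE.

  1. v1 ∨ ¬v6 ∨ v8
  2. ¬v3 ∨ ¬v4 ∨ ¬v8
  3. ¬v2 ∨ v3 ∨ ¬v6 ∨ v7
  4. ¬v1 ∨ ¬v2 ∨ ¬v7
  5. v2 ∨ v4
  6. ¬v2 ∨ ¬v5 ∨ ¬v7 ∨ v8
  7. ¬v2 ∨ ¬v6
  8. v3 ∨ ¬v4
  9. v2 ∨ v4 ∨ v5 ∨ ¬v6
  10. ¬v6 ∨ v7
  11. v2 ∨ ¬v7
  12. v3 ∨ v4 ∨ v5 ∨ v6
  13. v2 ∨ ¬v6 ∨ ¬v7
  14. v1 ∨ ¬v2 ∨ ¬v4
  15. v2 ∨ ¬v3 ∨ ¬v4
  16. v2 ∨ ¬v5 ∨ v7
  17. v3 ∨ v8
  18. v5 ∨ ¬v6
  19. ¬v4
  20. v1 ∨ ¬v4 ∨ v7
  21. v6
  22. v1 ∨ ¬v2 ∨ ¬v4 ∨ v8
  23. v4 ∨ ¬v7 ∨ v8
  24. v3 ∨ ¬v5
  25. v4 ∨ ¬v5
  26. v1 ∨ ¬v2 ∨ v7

The formula is unsatisfiable.

Case v2 = True:
  (¬v2 ∨ ¬v6) forces v6 = False.
  Clause (v6) is falsified — contradiction.
Case v2 = False:
  (v2 ∨ v4) forces v4 = True.
  Clause (¬v4) is falsified — contradiction.
Both cases fail, so the formula is unsatisfiable.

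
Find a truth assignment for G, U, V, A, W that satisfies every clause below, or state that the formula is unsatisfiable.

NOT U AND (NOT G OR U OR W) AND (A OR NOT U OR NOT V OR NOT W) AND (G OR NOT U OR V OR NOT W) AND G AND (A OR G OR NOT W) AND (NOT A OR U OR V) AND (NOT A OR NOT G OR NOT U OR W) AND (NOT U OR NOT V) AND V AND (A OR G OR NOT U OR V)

Unit clause (NOT U) forces U = False.
Unit clause (G) forces G = True.
Unit clause (V) forces V = True.
In (NOT G OR U OR W) only W is left, so W = True.
Set A = False.
All clauses satisfied.

G: True, U: False, V: True, A: False, W: True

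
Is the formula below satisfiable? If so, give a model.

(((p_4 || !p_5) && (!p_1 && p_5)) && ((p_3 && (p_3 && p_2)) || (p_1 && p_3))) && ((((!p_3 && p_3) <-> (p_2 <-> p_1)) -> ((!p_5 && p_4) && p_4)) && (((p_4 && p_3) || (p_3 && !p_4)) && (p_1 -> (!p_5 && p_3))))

UNSATISFIABLE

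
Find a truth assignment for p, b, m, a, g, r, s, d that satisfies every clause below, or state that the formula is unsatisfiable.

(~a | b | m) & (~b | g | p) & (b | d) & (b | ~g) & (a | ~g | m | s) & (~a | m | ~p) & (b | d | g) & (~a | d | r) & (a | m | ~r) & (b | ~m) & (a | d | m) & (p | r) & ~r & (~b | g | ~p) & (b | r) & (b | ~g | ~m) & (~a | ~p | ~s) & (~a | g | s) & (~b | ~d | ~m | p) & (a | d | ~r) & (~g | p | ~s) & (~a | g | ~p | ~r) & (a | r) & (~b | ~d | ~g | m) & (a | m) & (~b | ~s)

p = True, b = True, m = True, a = True, g = True, r = False, s = False, d = True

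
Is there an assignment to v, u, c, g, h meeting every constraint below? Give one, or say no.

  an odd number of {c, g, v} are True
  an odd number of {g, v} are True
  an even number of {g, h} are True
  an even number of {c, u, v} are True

v = True, u = True, c = False, g = False, h = False

{c, g, v}: 1 true → odd ✓
{g, v}: 1 true → odd ✓
{g, h}: 0 true → even ✓
{c, u, v}: 2 true → even ✓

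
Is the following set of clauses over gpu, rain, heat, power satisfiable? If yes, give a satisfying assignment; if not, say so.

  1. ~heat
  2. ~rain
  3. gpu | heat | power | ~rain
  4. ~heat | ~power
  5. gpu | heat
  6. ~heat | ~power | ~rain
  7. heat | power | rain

Unit clause (~heat) forces heat = False.
Unit clause (~rain) forces rain = False.
In (gpu | heat) only gpu is left, so gpu = True.
In (heat | power | rain) only power is left, so power = True.
Check each clause:
  (~heat): ~heat holds.
  (~rain): ~rain holds.
  (gpu | heat | power | ~rain): gpu holds.
  (~heat | ~power): ~heat holds.
  (gpu | heat): gpu holds.
  (~heat | ~power | ~rain): ~heat holds.
  (heat | power | rain): power holds.
All clauses satisfied.

gpu = True, rain = False, heat = False, power = True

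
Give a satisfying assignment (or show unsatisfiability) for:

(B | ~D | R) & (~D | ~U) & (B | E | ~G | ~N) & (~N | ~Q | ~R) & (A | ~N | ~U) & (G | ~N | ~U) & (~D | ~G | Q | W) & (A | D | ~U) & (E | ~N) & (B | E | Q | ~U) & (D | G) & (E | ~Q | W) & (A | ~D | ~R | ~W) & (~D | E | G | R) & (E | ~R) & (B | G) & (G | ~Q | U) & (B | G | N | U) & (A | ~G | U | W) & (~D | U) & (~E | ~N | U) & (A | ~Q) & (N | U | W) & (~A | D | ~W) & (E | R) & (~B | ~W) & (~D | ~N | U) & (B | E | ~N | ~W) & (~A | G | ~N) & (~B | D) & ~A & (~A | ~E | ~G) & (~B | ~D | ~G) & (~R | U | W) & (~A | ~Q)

G = True; U = False; N = False; B = False; R = True; E = True; W = True; Q = False; D = False; A = False

Unit clause (~A) forces A = False.
In (A | ~Q) only ~Q is left, so Q = False.
Try G = False:
  (D | G) forces D = True.
  (~D | ~U) forces U = False.
  clause (~D | U) is falsified — backtrack.
So G = True.
Set U = False.
  then (A | ~G | U | W) forces W = True.
  then (~D | U) forces D = False.
  then (~B | ~W) forces B = False.
Set N = False.
Set R = True.
  then (E | ~R) forces E = True.
All clauses satisfied.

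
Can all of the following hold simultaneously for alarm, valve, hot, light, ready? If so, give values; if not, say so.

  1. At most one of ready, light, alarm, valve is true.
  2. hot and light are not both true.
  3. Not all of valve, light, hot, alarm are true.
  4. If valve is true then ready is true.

alarm = True, valve = False, hot = True, light = False, ready = False

  (1) {ready, light, alarm, valve}: 1 true — at most one ✓
  (2) hot=T, light=F — not both ✓
  (3) {valve, light, hot, alarm}: 2/4 true — not all ✓
  (4) valve=F ⇒ ready: vacuous ✓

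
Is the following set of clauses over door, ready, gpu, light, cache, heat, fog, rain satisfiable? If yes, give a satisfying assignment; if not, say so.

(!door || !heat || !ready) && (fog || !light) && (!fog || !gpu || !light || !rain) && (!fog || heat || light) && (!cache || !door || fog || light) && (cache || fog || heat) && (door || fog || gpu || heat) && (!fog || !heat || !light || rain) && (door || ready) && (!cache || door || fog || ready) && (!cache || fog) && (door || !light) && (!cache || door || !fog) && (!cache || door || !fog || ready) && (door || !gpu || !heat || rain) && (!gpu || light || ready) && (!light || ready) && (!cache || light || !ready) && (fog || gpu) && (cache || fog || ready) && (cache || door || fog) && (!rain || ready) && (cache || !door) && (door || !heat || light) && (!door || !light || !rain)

door: True, ready: True, gpu: False, light: True, cache: True, heat: False, fog: True, rain: False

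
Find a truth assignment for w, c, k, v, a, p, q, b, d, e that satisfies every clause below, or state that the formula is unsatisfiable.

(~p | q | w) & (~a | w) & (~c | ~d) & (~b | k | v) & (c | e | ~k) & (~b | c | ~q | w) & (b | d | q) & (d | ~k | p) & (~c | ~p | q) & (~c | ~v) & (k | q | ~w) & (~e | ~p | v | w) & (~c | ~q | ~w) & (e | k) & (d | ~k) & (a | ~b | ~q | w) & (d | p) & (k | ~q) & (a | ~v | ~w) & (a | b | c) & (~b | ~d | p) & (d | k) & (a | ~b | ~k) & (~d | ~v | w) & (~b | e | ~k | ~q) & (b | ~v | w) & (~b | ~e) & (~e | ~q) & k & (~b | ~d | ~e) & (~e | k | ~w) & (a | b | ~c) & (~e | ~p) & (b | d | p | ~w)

Unit clause (k) forces k = True.
In (d | ~k) only d is left, so d = True.
In (~c | ~d) only ~c is left, so c = False.
In (c | e | ~k) only e is left, so e = True.
In (~b | ~e) only ~b is left, so b = False.
In (~e | ~q) only ~q is left, so q = False.
In (~e | ~p) only ~p is left, so p = False.
In (a | b | c) only a is left, so a = True.
In (~a | w) only w is left, so w = True.
Set v = True.
All clauses satisfied.

w=T, c=F, k=T, v=T, a=T, p=F, q=F, b=F, d=T, e=T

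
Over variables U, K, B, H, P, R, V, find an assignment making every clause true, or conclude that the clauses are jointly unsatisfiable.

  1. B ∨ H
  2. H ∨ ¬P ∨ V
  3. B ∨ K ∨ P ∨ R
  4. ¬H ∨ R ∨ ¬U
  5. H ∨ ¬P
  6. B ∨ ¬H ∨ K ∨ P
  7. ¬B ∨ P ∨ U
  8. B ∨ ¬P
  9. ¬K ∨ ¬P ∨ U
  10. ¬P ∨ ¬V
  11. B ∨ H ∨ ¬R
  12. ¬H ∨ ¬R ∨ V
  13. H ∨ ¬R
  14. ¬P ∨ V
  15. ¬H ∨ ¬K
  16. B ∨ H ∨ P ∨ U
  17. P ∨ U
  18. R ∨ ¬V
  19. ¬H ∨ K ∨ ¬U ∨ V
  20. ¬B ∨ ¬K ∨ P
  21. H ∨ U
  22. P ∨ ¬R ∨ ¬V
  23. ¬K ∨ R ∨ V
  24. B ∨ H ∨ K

Set U = True.
Try K = True:
  (¬H ∨ ¬K) forces H = False.
  (B ∨ H) forces B = True.
  (H ∨ ¬P) forces P = False.
  clause (¬B ∨ ¬K ∨ P) is falsified — backtrack.
So K = False.
Set B = True.
Try H = True:
  (¬H ∨ R ∨ ¬U) forces R = True.
  (¬H ∨ ¬R ∨ V) forces V = True.
  (¬P ∨ ¬V) forces P = False.
  clause (P ∨ ¬R ∨ ¬V) is falsified — backtrack.
So H = False.
  then (H ∨ ¬P) forces P = False.
  then (H ∨ ¬R) forces R = False.
  then (R ∨ ¬V) forces V = False.
All clauses satisfied.

U: True, K: False, B: True, H: False, P: False, R: False, V: False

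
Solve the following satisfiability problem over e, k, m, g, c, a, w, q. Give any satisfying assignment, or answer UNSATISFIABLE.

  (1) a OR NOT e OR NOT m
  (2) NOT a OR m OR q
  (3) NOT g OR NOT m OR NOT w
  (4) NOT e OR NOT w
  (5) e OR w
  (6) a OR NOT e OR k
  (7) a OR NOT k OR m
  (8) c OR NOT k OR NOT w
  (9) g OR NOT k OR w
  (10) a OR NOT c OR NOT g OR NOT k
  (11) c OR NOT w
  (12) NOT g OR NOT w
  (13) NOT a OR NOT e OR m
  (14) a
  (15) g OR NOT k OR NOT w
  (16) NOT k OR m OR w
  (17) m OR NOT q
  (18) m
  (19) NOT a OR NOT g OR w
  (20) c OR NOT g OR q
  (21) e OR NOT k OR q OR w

e: False; k: False; m: True; g: False; c: True; a: True; w: True; q: True

Unit clause (a) forces a = True.
Unit clause (m) forces m = True.
Set e = False.
  then (e OR w) forces w = True.
  then (c OR NOT w) forces c = True.
  then (NOT g OR NOT w) forces g = False.
  then (g OR NOT k OR NOT w) forces k = False.
Set q = True.
All clauses satisfied.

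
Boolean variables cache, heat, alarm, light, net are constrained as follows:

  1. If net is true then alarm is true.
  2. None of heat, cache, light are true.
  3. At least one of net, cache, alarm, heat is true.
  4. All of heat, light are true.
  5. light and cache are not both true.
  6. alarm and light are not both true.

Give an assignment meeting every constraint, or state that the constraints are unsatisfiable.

Case heat = True:
  Constraint (2) is violated (heat=T) — contradiction.
Case heat = False:
  Constraint (4) is violated (heat=F) — contradiction.
Both cases fail — unsatisfiable.

No satisfying assignment exists.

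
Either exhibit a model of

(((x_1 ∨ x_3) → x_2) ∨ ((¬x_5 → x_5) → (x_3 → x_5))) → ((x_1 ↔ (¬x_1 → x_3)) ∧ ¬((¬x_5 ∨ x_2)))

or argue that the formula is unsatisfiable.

x_1 = True; x_2 = False; x_3 = True; x_5 = True

  (((x_1 ∨ x_3) → x_2) ∨ ((¬x_5 → x_5) → (x_3 → x_5))) → ((x_1 ↔ (¬x_1 → x_3)) ∧ ¬((¬x_5 ∨ x_2))) = True
    ((x_1 ∨ x_3) → x_2) ∨ ((¬x_5 → x_5) → (x_3 → x_5)) = True
      (x_1 ∨ x_3) → x_2 = False
        x_1 ∨ x_3 = True
      (¬x_5 → x_5) → (x_3 → x_5) = True
        ¬x_5 → x_5 = True
          ¬x_5 = False
        x_3 → x_5 = True
    (x_1 ↔ (¬x_1 → x_3)) ∧ ¬((¬x_5 ∨ x_2)) = True
      x_1 ↔ (¬x_1 → x_3) = True
        ¬x_1 → x_3 = True
          ¬x_1 = False
      ¬((¬x_5 ∨ x_2)) = True
        ¬x_5 ∨ x_2 = False
          ¬x_5 = False
The formula evaluates to True.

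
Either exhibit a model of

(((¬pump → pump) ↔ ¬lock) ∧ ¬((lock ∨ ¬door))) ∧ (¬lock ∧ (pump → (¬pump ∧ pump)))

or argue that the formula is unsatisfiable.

Case pump = True: the conjunct pump → (¬pump ∧ pump) becomes True → (False ∧ True) = False.
Case pump = False: the formula simplifies to (lock ∧ ¬((lock ∨ ¬door))) ∧ ¬lock.
  lock = True: the conjunct ¬((lock ∨ ¬door)) becomes ¬((True ∨ ¬door)) = False.
  lock = False: the conjunct lock is False.
Both cases fail — unsatisfiable.

No satisfying assignment exists.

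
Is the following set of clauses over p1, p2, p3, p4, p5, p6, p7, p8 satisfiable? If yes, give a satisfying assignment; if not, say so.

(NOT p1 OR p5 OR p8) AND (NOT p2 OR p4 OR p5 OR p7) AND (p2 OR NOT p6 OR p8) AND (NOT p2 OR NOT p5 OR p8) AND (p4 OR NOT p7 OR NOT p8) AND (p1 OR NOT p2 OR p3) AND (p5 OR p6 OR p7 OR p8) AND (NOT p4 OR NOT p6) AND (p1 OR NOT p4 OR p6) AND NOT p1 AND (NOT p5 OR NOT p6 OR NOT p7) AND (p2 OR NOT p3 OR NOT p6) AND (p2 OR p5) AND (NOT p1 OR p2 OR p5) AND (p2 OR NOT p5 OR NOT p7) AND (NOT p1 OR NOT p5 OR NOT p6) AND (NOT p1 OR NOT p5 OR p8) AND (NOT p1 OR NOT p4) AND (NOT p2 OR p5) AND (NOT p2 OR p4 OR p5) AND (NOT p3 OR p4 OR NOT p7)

p1 = False, p2 = False, p3 = True, p4 = False, p5 = True, p6 = False, p7 = False, p8 = False

Unit clause (NOT p1) forces p1 = False.
Set p2 = False.
  then (p2 OR p5) forces p5 = True.
  then (p2 OR NOT p5 OR NOT p7) forces p7 = False.
Set p3 = True.
  then (p2 OR NOT p3 OR NOT p6) forces p6 = False.
  then (p1 OR NOT p4 OR p6) forces p4 = False.
Set p8 = False.
All clauses satisfied.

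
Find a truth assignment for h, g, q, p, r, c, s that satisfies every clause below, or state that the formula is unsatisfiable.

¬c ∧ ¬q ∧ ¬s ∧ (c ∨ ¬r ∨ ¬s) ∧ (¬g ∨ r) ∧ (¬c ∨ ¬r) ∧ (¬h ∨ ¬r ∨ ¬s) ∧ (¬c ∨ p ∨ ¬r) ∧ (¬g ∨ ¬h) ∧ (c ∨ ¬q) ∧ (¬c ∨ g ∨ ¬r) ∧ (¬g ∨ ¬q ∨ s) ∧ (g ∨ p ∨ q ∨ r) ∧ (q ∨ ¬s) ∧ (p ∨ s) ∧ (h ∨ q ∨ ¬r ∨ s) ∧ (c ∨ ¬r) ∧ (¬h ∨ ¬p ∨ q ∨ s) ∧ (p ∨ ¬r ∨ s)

Unit clause (¬c) forces c = False.
Unit clause (¬q) forces q = False.
Unit clause (¬s) forces s = False.
In (p ∨ s) only p is left, so p = True.
In (c ∨ ¬r) only ¬r is left, so r = False.
In (¬h ∨ ¬p ∨ q ∨ s) only ¬h is left, so h = False.
In (¬g ∨ r) only ¬g is left, so g = False.
All clauses satisfied.

h=F; g=F; q=F; p=T; r=F; c=F; s=F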